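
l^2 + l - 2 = (l - 1)*(l + 2)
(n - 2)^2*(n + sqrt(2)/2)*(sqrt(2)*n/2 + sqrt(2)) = sqrt(2)*n^4/2 - sqrt(2)*n^3 + n^3/2 - 2*sqrt(2)*n^2 - n^2 - 2*n + 4*sqrt(2)*n + 4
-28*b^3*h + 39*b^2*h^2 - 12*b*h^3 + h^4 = h*(-7*b + h)*(-4*b + h)*(-b + h)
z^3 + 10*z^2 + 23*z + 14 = (z + 1)*(z + 2)*(z + 7)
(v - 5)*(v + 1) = v^2 - 4*v - 5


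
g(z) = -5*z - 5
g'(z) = -5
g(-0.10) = -4.50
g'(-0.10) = -5.00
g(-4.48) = 17.40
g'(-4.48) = -5.00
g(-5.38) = 21.90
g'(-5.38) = -5.00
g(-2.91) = 9.55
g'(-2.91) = -5.00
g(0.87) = -9.35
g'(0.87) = -5.00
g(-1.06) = 0.30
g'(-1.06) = -5.00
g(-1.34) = 1.70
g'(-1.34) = -5.00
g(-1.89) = 4.45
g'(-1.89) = -5.00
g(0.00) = -5.00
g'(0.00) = -5.00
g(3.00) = -20.00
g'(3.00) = -5.00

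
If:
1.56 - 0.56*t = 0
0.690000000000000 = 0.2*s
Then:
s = 3.45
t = 2.79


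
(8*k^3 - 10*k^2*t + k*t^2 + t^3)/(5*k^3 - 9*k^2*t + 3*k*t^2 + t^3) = (-8*k^2 + 2*k*t + t^2)/(-5*k^2 + 4*k*t + t^2)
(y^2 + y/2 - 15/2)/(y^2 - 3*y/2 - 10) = (-2*y^2 - y + 15)/(-2*y^2 + 3*y + 20)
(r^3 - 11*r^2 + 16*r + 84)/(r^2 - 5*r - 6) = (r^2 - 5*r - 14)/(r + 1)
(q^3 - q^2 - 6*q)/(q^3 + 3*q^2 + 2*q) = (q - 3)/(q + 1)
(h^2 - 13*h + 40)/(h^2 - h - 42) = (-h^2 + 13*h - 40)/(-h^2 + h + 42)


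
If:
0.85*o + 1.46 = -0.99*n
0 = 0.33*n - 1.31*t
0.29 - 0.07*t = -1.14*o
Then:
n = -1.24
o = -0.27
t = -0.31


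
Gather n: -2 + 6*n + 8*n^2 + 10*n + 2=8*n^2 + 16*n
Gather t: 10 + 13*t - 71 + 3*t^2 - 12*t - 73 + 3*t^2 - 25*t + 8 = 6*t^2 - 24*t - 126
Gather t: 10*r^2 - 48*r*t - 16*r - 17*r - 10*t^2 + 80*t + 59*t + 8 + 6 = 10*r^2 - 33*r - 10*t^2 + t*(139 - 48*r) + 14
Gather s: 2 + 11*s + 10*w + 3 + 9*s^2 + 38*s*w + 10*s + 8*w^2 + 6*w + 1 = 9*s^2 + s*(38*w + 21) + 8*w^2 + 16*w + 6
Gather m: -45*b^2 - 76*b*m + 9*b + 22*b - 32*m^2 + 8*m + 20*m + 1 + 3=-45*b^2 + 31*b - 32*m^2 + m*(28 - 76*b) + 4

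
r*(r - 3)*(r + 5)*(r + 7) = r^4 + 9*r^3 - r^2 - 105*r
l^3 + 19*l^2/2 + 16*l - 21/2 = (l - 1/2)*(l + 3)*(l + 7)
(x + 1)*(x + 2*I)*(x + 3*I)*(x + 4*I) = x^4 + x^3 + 9*I*x^3 - 26*x^2 + 9*I*x^2 - 26*x - 24*I*x - 24*I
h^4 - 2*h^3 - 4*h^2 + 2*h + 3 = (h - 3)*(h - 1)*(h + 1)^2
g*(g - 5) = g^2 - 5*g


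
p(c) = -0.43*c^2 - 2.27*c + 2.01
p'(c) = -0.86*c - 2.27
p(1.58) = -2.65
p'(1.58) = -3.63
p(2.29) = -5.44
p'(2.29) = -4.24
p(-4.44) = 3.61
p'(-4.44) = 1.55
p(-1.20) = 4.11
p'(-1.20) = -1.24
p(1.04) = -0.82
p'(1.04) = -3.16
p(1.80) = -3.47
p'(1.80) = -3.82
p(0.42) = 0.98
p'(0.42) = -2.63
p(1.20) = -1.33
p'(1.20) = -3.30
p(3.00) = -8.67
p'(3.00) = -4.85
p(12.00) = -87.15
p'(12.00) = -12.59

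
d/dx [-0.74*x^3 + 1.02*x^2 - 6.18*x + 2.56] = -2.22*x^2 + 2.04*x - 6.18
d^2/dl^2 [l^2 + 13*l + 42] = 2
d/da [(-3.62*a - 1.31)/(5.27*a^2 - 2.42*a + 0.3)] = (19.0774*a^2 + 13.8074*a - 4.2562)/(27.7729*a^4 - 25.5068*a^3 + 9.0184*a^2 - 1.452*a + 0.09)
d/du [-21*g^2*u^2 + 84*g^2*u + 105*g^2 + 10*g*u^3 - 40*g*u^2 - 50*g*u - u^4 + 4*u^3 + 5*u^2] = -42*g^2*u + 84*g^2 + 30*g*u^2 - 80*g*u - 50*g - 4*u^3 + 12*u^2 + 10*u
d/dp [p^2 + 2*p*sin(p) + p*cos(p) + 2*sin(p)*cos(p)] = -p*sin(p) + 2*p*cos(p) + 2*p + 2*sin(p) + cos(p) + 2*cos(2*p)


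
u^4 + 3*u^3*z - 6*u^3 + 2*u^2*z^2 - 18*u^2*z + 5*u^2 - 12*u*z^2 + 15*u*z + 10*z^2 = (u - 5)*(u - 1)*(u + z)*(u + 2*z)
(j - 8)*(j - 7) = j^2 - 15*j + 56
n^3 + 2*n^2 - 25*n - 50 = (n - 5)*(n + 2)*(n + 5)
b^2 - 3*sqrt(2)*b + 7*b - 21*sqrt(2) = (b + 7)*(b - 3*sqrt(2))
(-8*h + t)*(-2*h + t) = 16*h^2 - 10*h*t + t^2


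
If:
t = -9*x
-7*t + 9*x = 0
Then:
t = 0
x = 0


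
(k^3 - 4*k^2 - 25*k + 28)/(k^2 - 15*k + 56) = (k^2 + 3*k - 4)/(k - 8)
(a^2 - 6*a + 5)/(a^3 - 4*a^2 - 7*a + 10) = 1/(a + 2)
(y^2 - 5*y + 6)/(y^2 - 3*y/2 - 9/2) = 2*(y - 2)/(2*y + 3)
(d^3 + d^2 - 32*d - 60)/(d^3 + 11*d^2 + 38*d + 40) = (d - 6)/(d + 4)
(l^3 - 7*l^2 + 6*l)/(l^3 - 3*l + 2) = l*(l - 6)/(l^2 + l - 2)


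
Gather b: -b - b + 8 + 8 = 16 - 2*b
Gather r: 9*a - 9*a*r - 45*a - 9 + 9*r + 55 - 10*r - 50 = -36*a + r*(-9*a - 1) - 4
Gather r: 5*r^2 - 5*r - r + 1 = 5*r^2 - 6*r + 1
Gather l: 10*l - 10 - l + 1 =9*l - 9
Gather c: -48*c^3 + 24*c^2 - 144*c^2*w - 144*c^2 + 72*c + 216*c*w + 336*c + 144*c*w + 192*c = -48*c^3 + c^2*(-144*w - 120) + c*(360*w + 600)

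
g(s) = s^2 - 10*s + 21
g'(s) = 2*s - 10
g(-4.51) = 86.44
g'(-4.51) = -19.02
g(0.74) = 14.15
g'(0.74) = -8.52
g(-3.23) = 63.73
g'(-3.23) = -16.46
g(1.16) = 10.75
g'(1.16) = -7.68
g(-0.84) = 30.11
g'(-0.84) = -11.68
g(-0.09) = 21.91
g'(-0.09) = -10.18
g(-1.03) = 32.36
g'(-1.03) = -12.06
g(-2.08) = 46.13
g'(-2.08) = -14.16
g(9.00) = 12.00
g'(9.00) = 8.00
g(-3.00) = 60.00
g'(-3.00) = -16.00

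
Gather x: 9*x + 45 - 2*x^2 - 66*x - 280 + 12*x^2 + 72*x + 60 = 10*x^2 + 15*x - 175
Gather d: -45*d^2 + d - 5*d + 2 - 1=-45*d^2 - 4*d + 1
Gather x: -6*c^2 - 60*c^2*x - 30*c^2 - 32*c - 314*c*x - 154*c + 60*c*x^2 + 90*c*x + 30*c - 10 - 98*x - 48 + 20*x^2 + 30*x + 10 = -36*c^2 - 156*c + x^2*(60*c + 20) + x*(-60*c^2 - 224*c - 68) - 48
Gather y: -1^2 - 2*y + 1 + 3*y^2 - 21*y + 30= 3*y^2 - 23*y + 30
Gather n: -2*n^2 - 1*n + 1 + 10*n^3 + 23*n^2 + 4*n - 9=10*n^3 + 21*n^2 + 3*n - 8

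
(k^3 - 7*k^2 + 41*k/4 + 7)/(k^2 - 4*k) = k - 3 - 7/(4*k)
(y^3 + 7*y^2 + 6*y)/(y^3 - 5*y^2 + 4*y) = (y^2 + 7*y + 6)/(y^2 - 5*y + 4)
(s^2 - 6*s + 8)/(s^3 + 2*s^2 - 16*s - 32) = (s - 2)/(s^2 + 6*s + 8)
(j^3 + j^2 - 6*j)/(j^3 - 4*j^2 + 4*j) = (j + 3)/(j - 2)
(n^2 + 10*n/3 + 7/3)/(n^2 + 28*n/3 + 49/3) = (n + 1)/(n + 7)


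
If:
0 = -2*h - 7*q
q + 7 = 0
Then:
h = 49/2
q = -7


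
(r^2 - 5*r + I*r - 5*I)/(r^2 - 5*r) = (r + I)/r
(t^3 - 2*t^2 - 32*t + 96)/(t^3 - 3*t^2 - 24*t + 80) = (t + 6)/(t + 5)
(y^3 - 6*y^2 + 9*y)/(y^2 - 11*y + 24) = y*(y - 3)/(y - 8)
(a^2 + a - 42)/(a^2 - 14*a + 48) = (a + 7)/(a - 8)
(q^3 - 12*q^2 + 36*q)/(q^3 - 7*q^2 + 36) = q*(q - 6)/(q^2 - q - 6)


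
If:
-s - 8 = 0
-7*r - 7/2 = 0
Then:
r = -1/2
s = -8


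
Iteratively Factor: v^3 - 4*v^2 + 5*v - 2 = (v - 1)*(v^2 - 3*v + 2) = (v - 1)^2*(v - 2)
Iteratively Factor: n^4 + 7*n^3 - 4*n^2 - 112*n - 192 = (n + 3)*(n^3 + 4*n^2 - 16*n - 64) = (n + 3)*(n + 4)*(n^2 - 16) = (n + 3)*(n + 4)^2*(n - 4)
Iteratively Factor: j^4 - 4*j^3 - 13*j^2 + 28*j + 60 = (j + 2)*(j^3 - 6*j^2 - j + 30) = (j - 5)*(j + 2)*(j^2 - j - 6) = (j - 5)*(j - 3)*(j + 2)*(j + 2)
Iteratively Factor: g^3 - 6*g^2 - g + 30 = (g - 5)*(g^2 - g - 6) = (g - 5)*(g + 2)*(g - 3)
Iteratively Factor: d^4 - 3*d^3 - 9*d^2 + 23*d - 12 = (d - 4)*(d^3 + d^2 - 5*d + 3) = (d - 4)*(d + 3)*(d^2 - 2*d + 1) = (d - 4)*(d - 1)*(d + 3)*(d - 1)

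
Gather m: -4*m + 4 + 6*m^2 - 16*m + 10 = 6*m^2 - 20*m + 14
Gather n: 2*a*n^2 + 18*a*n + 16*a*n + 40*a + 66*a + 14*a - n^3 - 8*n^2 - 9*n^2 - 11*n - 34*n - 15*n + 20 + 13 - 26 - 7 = 120*a - n^3 + n^2*(2*a - 17) + n*(34*a - 60)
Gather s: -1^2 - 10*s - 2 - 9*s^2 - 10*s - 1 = -9*s^2 - 20*s - 4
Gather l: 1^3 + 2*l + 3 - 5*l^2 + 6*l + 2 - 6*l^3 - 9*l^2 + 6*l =-6*l^3 - 14*l^2 + 14*l + 6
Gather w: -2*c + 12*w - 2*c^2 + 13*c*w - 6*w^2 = -2*c^2 - 2*c - 6*w^2 + w*(13*c + 12)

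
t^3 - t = t*(t - 1)*(t + 1)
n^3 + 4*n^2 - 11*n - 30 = (n - 3)*(n + 2)*(n + 5)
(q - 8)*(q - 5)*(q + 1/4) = q^3 - 51*q^2/4 + 147*q/4 + 10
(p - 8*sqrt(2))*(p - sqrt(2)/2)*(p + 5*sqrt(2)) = p^3 - 7*sqrt(2)*p^2/2 - 77*p + 40*sqrt(2)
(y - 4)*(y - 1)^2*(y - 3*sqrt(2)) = y^4 - 6*y^3 - 3*sqrt(2)*y^3 + 9*y^2 + 18*sqrt(2)*y^2 - 27*sqrt(2)*y - 4*y + 12*sqrt(2)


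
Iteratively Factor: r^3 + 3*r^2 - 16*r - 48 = (r + 4)*(r^2 - r - 12) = (r + 3)*(r + 4)*(r - 4)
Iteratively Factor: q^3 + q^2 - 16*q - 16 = (q + 4)*(q^2 - 3*q - 4) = (q - 4)*(q + 4)*(q + 1)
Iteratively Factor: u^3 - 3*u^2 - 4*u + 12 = (u - 3)*(u^2 - 4) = (u - 3)*(u - 2)*(u + 2)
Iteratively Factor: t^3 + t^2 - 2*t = (t + 2)*(t^2 - t) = (t - 1)*(t + 2)*(t)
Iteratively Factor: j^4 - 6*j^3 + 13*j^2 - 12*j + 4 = (j - 1)*(j^3 - 5*j^2 + 8*j - 4) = (j - 2)*(j - 1)*(j^2 - 3*j + 2) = (j - 2)*(j - 1)^2*(j - 2)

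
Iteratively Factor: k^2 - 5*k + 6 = (k - 2)*(k - 3)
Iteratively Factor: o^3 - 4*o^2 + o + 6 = (o - 3)*(o^2 - o - 2) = (o - 3)*(o - 2)*(o + 1)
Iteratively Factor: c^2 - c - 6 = (c + 2)*(c - 3)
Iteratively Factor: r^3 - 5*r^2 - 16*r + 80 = (r - 5)*(r^2 - 16) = (r - 5)*(r - 4)*(r + 4)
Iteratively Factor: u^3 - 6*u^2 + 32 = (u - 4)*(u^2 - 2*u - 8) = (u - 4)^2*(u + 2)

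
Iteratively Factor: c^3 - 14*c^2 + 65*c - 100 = (c - 5)*(c^2 - 9*c + 20) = (c - 5)*(c - 4)*(c - 5)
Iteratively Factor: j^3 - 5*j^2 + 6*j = (j - 3)*(j^2 - 2*j) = j*(j - 3)*(j - 2)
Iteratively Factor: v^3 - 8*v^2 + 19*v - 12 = (v - 3)*(v^2 - 5*v + 4) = (v - 3)*(v - 1)*(v - 4)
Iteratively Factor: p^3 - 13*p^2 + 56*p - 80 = (p - 4)*(p^2 - 9*p + 20) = (p - 4)^2*(p - 5)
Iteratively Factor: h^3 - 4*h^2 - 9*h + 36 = (h - 3)*(h^2 - h - 12) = (h - 3)*(h + 3)*(h - 4)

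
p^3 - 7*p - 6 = (p - 3)*(p + 1)*(p + 2)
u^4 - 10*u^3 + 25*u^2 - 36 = (u - 6)*(u - 3)*(u - 2)*(u + 1)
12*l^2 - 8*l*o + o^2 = (-6*l + o)*(-2*l + o)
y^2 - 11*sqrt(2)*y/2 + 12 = (y - 4*sqrt(2))*(y - 3*sqrt(2)/2)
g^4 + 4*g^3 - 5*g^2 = g^2*(g - 1)*(g + 5)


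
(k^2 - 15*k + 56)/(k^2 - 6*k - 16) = (k - 7)/(k + 2)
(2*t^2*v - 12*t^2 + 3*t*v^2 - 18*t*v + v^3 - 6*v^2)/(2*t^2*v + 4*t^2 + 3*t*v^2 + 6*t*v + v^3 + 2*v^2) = (v - 6)/(v + 2)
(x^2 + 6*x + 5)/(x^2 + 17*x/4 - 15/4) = 4*(x + 1)/(4*x - 3)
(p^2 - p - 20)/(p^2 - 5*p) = (p + 4)/p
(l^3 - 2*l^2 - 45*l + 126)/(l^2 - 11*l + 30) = (l^2 + 4*l - 21)/(l - 5)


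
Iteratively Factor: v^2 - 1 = (v - 1)*(v + 1)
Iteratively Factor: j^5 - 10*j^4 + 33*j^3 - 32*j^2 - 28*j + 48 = (j - 2)*(j^4 - 8*j^3 + 17*j^2 + 2*j - 24) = (j - 2)*(j + 1)*(j^3 - 9*j^2 + 26*j - 24) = (j - 2)^2*(j + 1)*(j^2 - 7*j + 12) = (j - 3)*(j - 2)^2*(j + 1)*(j - 4)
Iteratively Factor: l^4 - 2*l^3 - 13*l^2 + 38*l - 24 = (l - 3)*(l^3 + l^2 - 10*l + 8) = (l - 3)*(l + 4)*(l^2 - 3*l + 2) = (l - 3)*(l - 2)*(l + 4)*(l - 1)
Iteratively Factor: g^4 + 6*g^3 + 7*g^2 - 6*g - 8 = (g - 1)*(g^3 + 7*g^2 + 14*g + 8) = (g - 1)*(g + 2)*(g^2 + 5*g + 4) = (g - 1)*(g + 1)*(g + 2)*(g + 4)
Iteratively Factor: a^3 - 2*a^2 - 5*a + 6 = (a - 1)*(a^2 - a - 6) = (a - 3)*(a - 1)*(a + 2)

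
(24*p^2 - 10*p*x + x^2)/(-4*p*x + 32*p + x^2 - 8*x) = (-6*p + x)/(x - 8)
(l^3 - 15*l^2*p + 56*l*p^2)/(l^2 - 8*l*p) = l - 7*p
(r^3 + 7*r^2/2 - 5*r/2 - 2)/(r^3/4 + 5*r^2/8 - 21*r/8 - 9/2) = 4*(2*r^2 - r - 1)/(2*r^2 - 3*r - 9)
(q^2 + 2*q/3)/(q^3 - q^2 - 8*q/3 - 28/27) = 9*q/(9*q^2 - 15*q - 14)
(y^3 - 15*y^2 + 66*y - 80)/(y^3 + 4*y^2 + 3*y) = (y^3 - 15*y^2 + 66*y - 80)/(y*(y^2 + 4*y + 3))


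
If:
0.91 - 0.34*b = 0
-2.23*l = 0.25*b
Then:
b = 2.68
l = -0.30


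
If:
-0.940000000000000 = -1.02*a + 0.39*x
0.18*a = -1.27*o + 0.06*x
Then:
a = 0.382352941176471*x + 0.92156862745098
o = -0.00694766095414544*x - 0.130616025937934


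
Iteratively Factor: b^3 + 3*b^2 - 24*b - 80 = (b + 4)*(b^2 - b - 20) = (b + 4)^2*(b - 5)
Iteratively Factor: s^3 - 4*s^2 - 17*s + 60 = (s - 5)*(s^2 + s - 12) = (s - 5)*(s - 3)*(s + 4)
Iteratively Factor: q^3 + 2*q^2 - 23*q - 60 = (q + 3)*(q^2 - q - 20) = (q + 3)*(q + 4)*(q - 5)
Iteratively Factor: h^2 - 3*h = (h - 3)*(h)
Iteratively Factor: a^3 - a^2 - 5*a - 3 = (a - 3)*(a^2 + 2*a + 1) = (a - 3)*(a + 1)*(a + 1)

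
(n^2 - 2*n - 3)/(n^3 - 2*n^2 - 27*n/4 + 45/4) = 4*(n + 1)/(4*n^2 + 4*n - 15)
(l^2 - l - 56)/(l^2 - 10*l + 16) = (l + 7)/(l - 2)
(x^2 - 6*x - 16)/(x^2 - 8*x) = (x + 2)/x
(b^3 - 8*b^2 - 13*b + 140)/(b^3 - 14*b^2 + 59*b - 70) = (b + 4)/(b - 2)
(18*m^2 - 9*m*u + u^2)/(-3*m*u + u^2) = (-6*m + u)/u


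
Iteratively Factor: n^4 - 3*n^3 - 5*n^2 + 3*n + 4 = (n - 4)*(n^3 + n^2 - n - 1) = (n - 4)*(n - 1)*(n^2 + 2*n + 1) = (n - 4)*(n - 1)*(n + 1)*(n + 1)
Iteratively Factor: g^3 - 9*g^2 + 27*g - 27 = (g - 3)*(g^2 - 6*g + 9) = (g - 3)^2*(g - 3)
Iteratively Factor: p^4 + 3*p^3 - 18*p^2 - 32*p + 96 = (p + 4)*(p^3 - p^2 - 14*p + 24) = (p - 3)*(p + 4)*(p^2 + 2*p - 8) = (p - 3)*(p - 2)*(p + 4)*(p + 4)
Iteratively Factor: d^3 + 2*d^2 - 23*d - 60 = (d - 5)*(d^2 + 7*d + 12) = (d - 5)*(d + 3)*(d + 4)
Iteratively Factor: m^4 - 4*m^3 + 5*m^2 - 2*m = (m)*(m^3 - 4*m^2 + 5*m - 2) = m*(m - 2)*(m^2 - 2*m + 1) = m*(m - 2)*(m - 1)*(m - 1)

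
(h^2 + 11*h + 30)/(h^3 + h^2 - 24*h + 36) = (h + 5)/(h^2 - 5*h + 6)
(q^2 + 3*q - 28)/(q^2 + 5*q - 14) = (q - 4)/(q - 2)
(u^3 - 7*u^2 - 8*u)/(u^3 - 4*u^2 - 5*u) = (u - 8)/(u - 5)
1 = 1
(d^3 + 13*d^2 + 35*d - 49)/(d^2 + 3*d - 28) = (d^2 + 6*d - 7)/(d - 4)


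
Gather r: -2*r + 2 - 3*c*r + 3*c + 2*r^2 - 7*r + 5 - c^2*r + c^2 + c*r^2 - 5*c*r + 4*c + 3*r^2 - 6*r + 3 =c^2 + 7*c + r^2*(c + 5) + r*(-c^2 - 8*c - 15) + 10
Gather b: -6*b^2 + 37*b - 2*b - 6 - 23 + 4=-6*b^2 + 35*b - 25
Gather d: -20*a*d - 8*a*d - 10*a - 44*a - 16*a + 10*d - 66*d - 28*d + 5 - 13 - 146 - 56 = -70*a + d*(-28*a - 84) - 210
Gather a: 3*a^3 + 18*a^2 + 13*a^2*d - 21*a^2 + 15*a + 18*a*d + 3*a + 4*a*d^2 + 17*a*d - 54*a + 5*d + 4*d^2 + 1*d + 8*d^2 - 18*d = 3*a^3 + a^2*(13*d - 3) + a*(4*d^2 + 35*d - 36) + 12*d^2 - 12*d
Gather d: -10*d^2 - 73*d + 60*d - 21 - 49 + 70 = -10*d^2 - 13*d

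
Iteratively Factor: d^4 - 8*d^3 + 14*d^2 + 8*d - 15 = (d - 5)*(d^3 - 3*d^2 - d + 3) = (d - 5)*(d - 1)*(d^2 - 2*d - 3) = (d - 5)*(d - 3)*(d - 1)*(d + 1)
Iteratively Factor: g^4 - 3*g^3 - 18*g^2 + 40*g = (g - 2)*(g^3 - g^2 - 20*g) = (g - 2)*(g + 4)*(g^2 - 5*g) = (g - 5)*(g - 2)*(g + 4)*(g)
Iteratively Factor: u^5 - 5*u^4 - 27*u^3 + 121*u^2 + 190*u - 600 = (u - 5)*(u^4 - 27*u^2 - 14*u + 120) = (u - 5)*(u + 4)*(u^3 - 4*u^2 - 11*u + 30) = (u - 5)^2*(u + 4)*(u^2 + u - 6) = (u - 5)^2*(u + 3)*(u + 4)*(u - 2)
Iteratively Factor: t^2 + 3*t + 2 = (t + 2)*(t + 1)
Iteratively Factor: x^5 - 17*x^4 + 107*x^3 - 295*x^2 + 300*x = (x - 3)*(x^4 - 14*x^3 + 65*x^2 - 100*x) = (x - 5)*(x - 3)*(x^3 - 9*x^2 + 20*x) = x*(x - 5)*(x - 3)*(x^2 - 9*x + 20) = x*(x - 5)*(x - 4)*(x - 3)*(x - 5)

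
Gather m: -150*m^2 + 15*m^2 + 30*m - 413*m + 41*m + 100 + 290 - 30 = -135*m^2 - 342*m + 360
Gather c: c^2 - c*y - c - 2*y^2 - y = c^2 + c*(-y - 1) - 2*y^2 - y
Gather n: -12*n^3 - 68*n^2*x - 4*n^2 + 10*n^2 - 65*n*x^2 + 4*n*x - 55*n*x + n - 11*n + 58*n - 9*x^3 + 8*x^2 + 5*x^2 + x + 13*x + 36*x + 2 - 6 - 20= -12*n^3 + n^2*(6 - 68*x) + n*(-65*x^2 - 51*x + 48) - 9*x^3 + 13*x^2 + 50*x - 24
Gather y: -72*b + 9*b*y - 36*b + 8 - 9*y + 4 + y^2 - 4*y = -108*b + y^2 + y*(9*b - 13) + 12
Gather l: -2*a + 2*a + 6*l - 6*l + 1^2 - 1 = 0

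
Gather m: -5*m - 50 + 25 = -5*m - 25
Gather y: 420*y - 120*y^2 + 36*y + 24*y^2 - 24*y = -96*y^2 + 432*y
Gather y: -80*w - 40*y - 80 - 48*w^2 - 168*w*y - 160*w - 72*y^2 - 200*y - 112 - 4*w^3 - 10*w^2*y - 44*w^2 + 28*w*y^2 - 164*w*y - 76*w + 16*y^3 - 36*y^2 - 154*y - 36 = -4*w^3 - 92*w^2 - 316*w + 16*y^3 + y^2*(28*w - 108) + y*(-10*w^2 - 332*w - 394) - 228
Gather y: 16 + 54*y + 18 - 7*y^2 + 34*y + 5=-7*y^2 + 88*y + 39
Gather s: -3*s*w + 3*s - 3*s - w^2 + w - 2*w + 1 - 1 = -3*s*w - w^2 - w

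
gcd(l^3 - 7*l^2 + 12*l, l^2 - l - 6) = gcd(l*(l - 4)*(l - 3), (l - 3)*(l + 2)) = l - 3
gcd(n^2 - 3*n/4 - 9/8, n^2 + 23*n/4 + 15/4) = n + 3/4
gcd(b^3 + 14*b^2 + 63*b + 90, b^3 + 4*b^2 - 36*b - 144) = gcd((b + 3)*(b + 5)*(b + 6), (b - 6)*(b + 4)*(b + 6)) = b + 6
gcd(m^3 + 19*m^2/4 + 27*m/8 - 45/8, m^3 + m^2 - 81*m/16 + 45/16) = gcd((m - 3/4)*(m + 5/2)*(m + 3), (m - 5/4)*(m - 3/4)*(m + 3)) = m^2 + 9*m/4 - 9/4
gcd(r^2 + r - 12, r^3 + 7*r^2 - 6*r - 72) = r^2 + r - 12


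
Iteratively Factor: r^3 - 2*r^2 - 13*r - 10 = (r - 5)*(r^2 + 3*r + 2) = (r - 5)*(r + 2)*(r + 1)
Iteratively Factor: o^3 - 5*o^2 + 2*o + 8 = (o - 4)*(o^2 - o - 2) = (o - 4)*(o + 1)*(o - 2)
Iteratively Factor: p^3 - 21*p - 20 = (p + 1)*(p^2 - p - 20) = (p + 1)*(p + 4)*(p - 5)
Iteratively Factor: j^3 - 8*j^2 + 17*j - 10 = (j - 5)*(j^2 - 3*j + 2) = (j - 5)*(j - 1)*(j - 2)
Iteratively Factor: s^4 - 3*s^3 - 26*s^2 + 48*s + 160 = (s - 5)*(s^3 + 2*s^2 - 16*s - 32) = (s - 5)*(s + 4)*(s^2 - 2*s - 8) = (s - 5)*(s + 2)*(s + 4)*(s - 4)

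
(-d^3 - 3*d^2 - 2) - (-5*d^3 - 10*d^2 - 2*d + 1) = 4*d^3 + 7*d^2 + 2*d - 3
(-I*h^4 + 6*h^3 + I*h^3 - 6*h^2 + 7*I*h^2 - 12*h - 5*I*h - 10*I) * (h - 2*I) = -I*h^5 + 4*h^4 + I*h^4 - 4*h^3 - 5*I*h^3 + 2*h^2 + 7*I*h^2 - 10*h + 14*I*h - 20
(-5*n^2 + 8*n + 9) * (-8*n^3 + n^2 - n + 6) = 40*n^5 - 69*n^4 - 59*n^3 - 29*n^2 + 39*n + 54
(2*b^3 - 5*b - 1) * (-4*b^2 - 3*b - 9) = -8*b^5 - 6*b^4 + 2*b^3 + 19*b^2 + 48*b + 9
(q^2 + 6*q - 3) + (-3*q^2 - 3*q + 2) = -2*q^2 + 3*q - 1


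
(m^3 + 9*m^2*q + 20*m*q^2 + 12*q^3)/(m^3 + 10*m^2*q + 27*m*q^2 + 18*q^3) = (m + 2*q)/(m + 3*q)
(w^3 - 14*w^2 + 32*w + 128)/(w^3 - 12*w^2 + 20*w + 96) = (w - 8)/(w - 6)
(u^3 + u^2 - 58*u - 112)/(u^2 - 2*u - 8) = (u^2 - u - 56)/(u - 4)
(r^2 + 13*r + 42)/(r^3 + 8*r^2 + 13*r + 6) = (r + 7)/(r^2 + 2*r + 1)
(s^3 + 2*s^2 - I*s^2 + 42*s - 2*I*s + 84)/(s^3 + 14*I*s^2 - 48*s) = (s^2 + s*(2 - 7*I) - 14*I)/(s*(s + 8*I))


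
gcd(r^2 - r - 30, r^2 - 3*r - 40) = r + 5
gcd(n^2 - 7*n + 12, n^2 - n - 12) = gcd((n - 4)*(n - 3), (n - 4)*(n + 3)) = n - 4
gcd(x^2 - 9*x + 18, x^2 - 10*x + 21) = x - 3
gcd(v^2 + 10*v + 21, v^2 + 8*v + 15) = v + 3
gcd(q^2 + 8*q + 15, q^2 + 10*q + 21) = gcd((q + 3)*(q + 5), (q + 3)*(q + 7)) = q + 3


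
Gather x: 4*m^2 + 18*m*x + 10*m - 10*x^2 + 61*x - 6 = 4*m^2 + 10*m - 10*x^2 + x*(18*m + 61) - 6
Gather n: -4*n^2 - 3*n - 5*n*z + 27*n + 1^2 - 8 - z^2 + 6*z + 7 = -4*n^2 + n*(24 - 5*z) - z^2 + 6*z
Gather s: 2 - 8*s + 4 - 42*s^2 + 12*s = -42*s^2 + 4*s + 6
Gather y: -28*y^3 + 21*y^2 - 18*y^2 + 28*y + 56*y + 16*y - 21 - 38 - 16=-28*y^3 + 3*y^2 + 100*y - 75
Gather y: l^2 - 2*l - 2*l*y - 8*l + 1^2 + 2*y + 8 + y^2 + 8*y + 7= l^2 - 10*l + y^2 + y*(10 - 2*l) + 16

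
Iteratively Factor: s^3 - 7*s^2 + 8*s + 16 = (s - 4)*(s^2 - 3*s - 4) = (s - 4)*(s + 1)*(s - 4)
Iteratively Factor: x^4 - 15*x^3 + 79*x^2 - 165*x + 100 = (x - 5)*(x^3 - 10*x^2 + 29*x - 20) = (x - 5)*(x - 4)*(x^2 - 6*x + 5) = (x - 5)*(x - 4)*(x - 1)*(x - 5)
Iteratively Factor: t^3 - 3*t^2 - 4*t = (t + 1)*(t^2 - 4*t) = (t - 4)*(t + 1)*(t)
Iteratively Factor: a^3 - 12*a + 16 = (a - 2)*(a^2 + 2*a - 8) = (a - 2)*(a + 4)*(a - 2)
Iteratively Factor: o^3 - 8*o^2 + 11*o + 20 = (o + 1)*(o^2 - 9*o + 20) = (o - 5)*(o + 1)*(o - 4)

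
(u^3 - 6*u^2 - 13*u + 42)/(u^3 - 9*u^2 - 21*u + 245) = (u^2 + u - 6)/(u^2 - 2*u - 35)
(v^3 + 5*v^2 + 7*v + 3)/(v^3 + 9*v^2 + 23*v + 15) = (v + 1)/(v + 5)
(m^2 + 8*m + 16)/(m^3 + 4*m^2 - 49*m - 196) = (m + 4)/(m^2 - 49)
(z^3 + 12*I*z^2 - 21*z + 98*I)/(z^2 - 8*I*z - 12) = (z^2 + 14*I*z - 49)/(z - 6*I)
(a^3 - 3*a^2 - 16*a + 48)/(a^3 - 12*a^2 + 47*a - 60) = (a + 4)/(a - 5)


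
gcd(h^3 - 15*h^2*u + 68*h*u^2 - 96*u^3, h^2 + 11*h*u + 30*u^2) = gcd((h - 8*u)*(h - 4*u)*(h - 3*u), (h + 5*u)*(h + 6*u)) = 1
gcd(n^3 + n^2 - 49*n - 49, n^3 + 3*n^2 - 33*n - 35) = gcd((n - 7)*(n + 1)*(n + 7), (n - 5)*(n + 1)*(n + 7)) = n^2 + 8*n + 7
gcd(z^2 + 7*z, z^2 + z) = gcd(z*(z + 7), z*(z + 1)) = z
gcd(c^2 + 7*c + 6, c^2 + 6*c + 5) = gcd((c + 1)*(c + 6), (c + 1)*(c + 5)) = c + 1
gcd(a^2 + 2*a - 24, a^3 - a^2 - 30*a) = 1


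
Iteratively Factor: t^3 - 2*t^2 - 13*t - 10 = (t + 1)*(t^2 - 3*t - 10) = (t - 5)*(t + 1)*(t + 2)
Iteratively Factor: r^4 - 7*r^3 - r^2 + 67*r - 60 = (r - 5)*(r^3 - 2*r^2 - 11*r + 12) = (r - 5)*(r + 3)*(r^2 - 5*r + 4) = (r - 5)*(r - 1)*(r + 3)*(r - 4)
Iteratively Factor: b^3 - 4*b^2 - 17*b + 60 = (b - 3)*(b^2 - b - 20) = (b - 3)*(b + 4)*(b - 5)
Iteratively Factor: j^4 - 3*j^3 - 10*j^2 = (j + 2)*(j^3 - 5*j^2) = j*(j + 2)*(j^2 - 5*j) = j*(j - 5)*(j + 2)*(j)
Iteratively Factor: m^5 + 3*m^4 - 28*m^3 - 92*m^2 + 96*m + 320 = (m + 4)*(m^4 - m^3 - 24*m^2 + 4*m + 80) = (m - 2)*(m + 4)*(m^3 + m^2 - 22*m - 40) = (m - 2)*(m + 2)*(m + 4)*(m^2 - m - 20) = (m - 5)*(m - 2)*(m + 2)*(m + 4)*(m + 4)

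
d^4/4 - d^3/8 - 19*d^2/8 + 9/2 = (d/4 + 1/2)*(d - 3)*(d - 3/2)*(d + 2)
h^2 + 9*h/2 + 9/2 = (h + 3/2)*(h + 3)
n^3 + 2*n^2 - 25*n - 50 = (n - 5)*(n + 2)*(n + 5)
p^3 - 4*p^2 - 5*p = p*(p - 5)*(p + 1)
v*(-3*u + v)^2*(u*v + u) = 9*u^3*v^2 + 9*u^3*v - 6*u^2*v^3 - 6*u^2*v^2 + u*v^4 + u*v^3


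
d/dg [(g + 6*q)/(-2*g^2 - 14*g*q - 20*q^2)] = (-g^2 - 7*g*q - 10*q^2 + (g + 6*q)*(2*g + 7*q))/(2*(g^2 + 7*g*q + 10*q^2)^2)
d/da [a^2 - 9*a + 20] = 2*a - 9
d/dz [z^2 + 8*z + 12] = 2*z + 8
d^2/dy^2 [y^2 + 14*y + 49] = 2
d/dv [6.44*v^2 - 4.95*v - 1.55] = 12.88*v - 4.95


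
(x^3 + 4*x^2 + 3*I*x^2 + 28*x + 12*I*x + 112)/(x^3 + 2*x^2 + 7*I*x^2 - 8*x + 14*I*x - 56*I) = (x - 4*I)/(x - 2)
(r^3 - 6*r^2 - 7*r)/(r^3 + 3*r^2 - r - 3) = r*(r - 7)/(r^2 + 2*r - 3)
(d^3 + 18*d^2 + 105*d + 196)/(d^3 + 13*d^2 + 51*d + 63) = (d^2 + 11*d + 28)/(d^2 + 6*d + 9)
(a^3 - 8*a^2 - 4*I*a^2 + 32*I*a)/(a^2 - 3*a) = (a^2 - 8*a - 4*I*a + 32*I)/(a - 3)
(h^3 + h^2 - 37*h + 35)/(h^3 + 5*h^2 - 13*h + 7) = (h - 5)/(h - 1)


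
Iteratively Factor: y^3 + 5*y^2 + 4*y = (y)*(y^2 + 5*y + 4) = y*(y + 1)*(y + 4)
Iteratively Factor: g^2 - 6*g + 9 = (g - 3)*(g - 3)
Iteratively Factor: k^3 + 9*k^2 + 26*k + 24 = (k + 4)*(k^2 + 5*k + 6) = (k + 2)*(k + 4)*(k + 3)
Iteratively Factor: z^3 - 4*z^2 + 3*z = (z - 3)*(z^2 - z) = (z - 3)*(z - 1)*(z)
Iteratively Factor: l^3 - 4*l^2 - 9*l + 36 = (l - 4)*(l^2 - 9) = (l - 4)*(l - 3)*(l + 3)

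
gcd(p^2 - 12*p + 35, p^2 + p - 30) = p - 5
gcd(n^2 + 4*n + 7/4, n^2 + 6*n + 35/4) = n + 7/2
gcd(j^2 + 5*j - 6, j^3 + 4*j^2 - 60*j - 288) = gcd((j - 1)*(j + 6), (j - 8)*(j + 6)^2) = j + 6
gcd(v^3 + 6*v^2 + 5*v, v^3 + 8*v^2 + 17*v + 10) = v^2 + 6*v + 5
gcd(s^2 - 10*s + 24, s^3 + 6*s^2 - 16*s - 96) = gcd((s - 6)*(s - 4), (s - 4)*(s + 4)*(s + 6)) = s - 4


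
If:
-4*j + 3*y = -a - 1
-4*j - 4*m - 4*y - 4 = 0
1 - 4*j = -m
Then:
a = -19*y/5 - 1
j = -y/5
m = -4*y/5 - 1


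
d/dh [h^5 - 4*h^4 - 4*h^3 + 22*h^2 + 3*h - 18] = 5*h^4 - 16*h^3 - 12*h^2 + 44*h + 3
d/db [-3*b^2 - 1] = -6*b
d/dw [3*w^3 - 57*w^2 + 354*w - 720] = 9*w^2 - 114*w + 354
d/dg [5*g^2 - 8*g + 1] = 10*g - 8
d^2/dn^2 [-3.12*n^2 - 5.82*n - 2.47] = -6.24000000000000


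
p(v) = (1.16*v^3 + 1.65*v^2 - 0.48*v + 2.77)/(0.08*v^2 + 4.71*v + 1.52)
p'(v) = (-0.16*v - 4.71)*(1.16*v^3 + 1.65*v^2 - 0.48*v + 2.77)/(0.08*v^2 + 4.71*v + 1.52)^2 + (3.48*v^2 + 3.3*v - 0.48)/(0.08*v^2 + 4.71*v + 1.52) = (0.0928*v^4 + 10.9272*v^3 + 13.0995*v^2 + 4.5728*v - 13.7763)/(0.0064*v^4 + 0.7536*v^3 + 22.4273*v^2 + 14.3184*v + 2.3104)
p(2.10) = 1.68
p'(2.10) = 1.13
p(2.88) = 2.72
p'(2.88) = 1.51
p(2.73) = 2.49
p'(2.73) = 1.44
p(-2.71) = 0.65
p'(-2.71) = -1.25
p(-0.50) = -4.02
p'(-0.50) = -21.30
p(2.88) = 2.72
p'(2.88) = 1.51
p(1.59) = 1.18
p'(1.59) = 0.84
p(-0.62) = -2.50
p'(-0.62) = -7.55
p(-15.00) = 69.11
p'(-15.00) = -11.21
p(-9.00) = 20.50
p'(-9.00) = -5.37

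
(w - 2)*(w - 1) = w^2 - 3*w + 2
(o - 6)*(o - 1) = o^2 - 7*o + 6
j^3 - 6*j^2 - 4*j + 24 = (j - 6)*(j - 2)*(j + 2)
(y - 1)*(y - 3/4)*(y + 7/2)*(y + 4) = y^4 + 23*y^3/4 + 13*y^2/8 - 151*y/8 + 21/2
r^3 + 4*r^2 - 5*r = r*(r - 1)*(r + 5)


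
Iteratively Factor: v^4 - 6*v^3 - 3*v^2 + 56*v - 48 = (v + 3)*(v^3 - 9*v^2 + 24*v - 16) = (v - 1)*(v + 3)*(v^2 - 8*v + 16) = (v - 4)*(v - 1)*(v + 3)*(v - 4)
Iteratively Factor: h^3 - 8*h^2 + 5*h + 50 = (h + 2)*(h^2 - 10*h + 25) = (h - 5)*(h + 2)*(h - 5)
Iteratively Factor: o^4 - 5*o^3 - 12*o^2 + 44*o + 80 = (o - 5)*(o^3 - 12*o - 16) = (o - 5)*(o - 4)*(o^2 + 4*o + 4) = (o - 5)*(o - 4)*(o + 2)*(o + 2)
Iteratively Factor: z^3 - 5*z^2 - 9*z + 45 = (z - 3)*(z^2 - 2*z - 15) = (z - 5)*(z - 3)*(z + 3)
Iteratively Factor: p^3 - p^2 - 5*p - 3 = (p - 3)*(p^2 + 2*p + 1) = (p - 3)*(p + 1)*(p + 1)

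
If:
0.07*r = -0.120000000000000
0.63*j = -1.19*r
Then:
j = 3.24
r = -1.71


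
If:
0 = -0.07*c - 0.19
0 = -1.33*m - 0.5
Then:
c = -2.71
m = -0.38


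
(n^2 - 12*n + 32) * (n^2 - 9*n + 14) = n^4 - 21*n^3 + 154*n^2 - 456*n + 448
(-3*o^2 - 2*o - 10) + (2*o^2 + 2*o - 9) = -o^2 - 19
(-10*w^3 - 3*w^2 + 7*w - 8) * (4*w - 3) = -40*w^4 + 18*w^3 + 37*w^2 - 53*w + 24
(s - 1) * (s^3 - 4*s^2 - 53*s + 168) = s^4 - 5*s^3 - 49*s^2 + 221*s - 168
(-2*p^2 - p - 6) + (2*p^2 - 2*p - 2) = -3*p - 8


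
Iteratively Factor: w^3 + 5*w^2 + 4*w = (w + 4)*(w^2 + w) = w*(w + 4)*(w + 1)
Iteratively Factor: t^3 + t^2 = (t)*(t^2 + t) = t*(t + 1)*(t)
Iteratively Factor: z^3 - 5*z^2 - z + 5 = (z - 1)*(z^2 - 4*z - 5) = (z - 1)*(z + 1)*(z - 5)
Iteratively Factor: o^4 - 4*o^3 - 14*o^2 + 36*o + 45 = (o - 3)*(o^3 - o^2 - 17*o - 15) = (o - 3)*(o + 3)*(o^2 - 4*o - 5) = (o - 5)*(o - 3)*(o + 3)*(o + 1)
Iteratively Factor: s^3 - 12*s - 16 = (s + 2)*(s^2 - 2*s - 8) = (s - 4)*(s + 2)*(s + 2)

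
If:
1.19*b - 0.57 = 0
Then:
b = 0.48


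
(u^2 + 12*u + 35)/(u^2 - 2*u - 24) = (u^2 + 12*u + 35)/(u^2 - 2*u - 24)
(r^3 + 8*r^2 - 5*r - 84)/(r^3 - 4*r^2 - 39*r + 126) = (r^2 + 11*r + 28)/(r^2 - r - 42)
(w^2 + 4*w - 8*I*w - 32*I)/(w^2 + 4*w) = (w - 8*I)/w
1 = 1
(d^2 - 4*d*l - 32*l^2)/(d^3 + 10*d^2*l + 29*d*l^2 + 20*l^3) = (d - 8*l)/(d^2 + 6*d*l + 5*l^2)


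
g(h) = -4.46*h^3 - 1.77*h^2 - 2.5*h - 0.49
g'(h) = -13.38*h^2 - 3.54*h - 2.5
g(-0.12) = -0.21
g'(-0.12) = -2.27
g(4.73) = -523.89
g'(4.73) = -318.59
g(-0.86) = 3.19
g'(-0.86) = -9.35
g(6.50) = -1316.35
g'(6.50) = -590.82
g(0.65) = -4.09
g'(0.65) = -10.45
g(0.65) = -4.09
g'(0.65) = -10.45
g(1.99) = -47.62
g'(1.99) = -62.53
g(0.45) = -2.38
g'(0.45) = -6.80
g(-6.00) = 914.15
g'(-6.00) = -462.94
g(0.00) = -0.49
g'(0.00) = -2.50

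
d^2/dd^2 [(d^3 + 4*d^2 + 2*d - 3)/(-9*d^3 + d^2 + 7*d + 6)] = 2*(-333*d^6 - 675*d^5 + 432*d^4 - 1871*d^3 - 1260*d^2 + 477*d + 69)/(729*d^9 - 243*d^8 - 1674*d^7 - 1081*d^6 + 1626*d^5 + 2103*d^4 + 377*d^3 - 990*d^2 - 756*d - 216)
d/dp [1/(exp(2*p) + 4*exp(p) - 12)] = 2*(-exp(p) - 2)*exp(p)/(exp(2*p) + 4*exp(p) - 12)^2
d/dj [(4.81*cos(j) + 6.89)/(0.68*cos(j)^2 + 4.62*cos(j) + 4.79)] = (3.2708*cos(j)^2 + 9.3704*cos(j) + 8.7919)*sin(j)/(0.4624*cos(j)^4 + 6.2832*cos(j)^3 + 27.8588*cos(j)^2 + 44.2596*cos(j) + 22.9441)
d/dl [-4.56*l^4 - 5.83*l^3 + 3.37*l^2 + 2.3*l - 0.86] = -18.24*l^3 - 17.49*l^2 + 6.74*l + 2.3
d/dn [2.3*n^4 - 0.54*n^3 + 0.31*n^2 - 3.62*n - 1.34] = 9.2*n^3 - 1.62*n^2 + 0.62*n - 3.62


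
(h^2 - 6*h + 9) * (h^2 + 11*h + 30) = h^4 + 5*h^3 - 27*h^2 - 81*h + 270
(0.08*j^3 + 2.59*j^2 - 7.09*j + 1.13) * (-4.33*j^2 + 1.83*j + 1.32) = -0.3464*j^5 - 11.0683*j^4 + 35.545*j^3 - 14.4488*j^2 - 7.2909*j + 1.4916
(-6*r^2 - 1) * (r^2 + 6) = -6*r^4 - 37*r^2 - 6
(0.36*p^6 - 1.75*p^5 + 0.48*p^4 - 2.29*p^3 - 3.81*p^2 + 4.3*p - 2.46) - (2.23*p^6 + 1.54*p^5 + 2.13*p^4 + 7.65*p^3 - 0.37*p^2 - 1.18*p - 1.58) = -1.87*p^6 - 3.29*p^5 - 1.65*p^4 - 9.94*p^3 - 3.44*p^2 + 5.48*p - 0.88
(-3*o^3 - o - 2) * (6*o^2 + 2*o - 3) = -18*o^5 - 6*o^4 + 3*o^3 - 14*o^2 - o + 6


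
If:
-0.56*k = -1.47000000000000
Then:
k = 2.62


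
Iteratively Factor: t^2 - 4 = (t - 2)*(t + 2)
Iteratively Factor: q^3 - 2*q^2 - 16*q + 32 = (q - 4)*(q^2 + 2*q - 8) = (q - 4)*(q - 2)*(q + 4)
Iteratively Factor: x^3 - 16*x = (x - 4)*(x^2 + 4*x) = x*(x - 4)*(x + 4)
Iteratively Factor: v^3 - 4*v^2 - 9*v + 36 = (v - 4)*(v^2 - 9) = (v - 4)*(v + 3)*(v - 3)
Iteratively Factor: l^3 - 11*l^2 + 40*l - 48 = (l - 3)*(l^2 - 8*l + 16) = (l - 4)*(l - 3)*(l - 4)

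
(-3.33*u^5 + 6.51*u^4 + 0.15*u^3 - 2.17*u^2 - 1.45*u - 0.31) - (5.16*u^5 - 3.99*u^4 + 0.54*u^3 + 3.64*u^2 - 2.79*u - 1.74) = -8.49*u^5 + 10.5*u^4 - 0.39*u^3 - 5.81*u^2 + 1.34*u + 1.43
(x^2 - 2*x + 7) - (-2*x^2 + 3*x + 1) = 3*x^2 - 5*x + 6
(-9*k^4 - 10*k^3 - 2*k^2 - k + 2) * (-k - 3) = 9*k^5 + 37*k^4 + 32*k^3 + 7*k^2 + k - 6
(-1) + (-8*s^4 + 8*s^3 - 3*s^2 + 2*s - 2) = -8*s^4 + 8*s^3 - 3*s^2 + 2*s - 3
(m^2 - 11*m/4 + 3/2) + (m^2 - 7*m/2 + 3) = 2*m^2 - 25*m/4 + 9/2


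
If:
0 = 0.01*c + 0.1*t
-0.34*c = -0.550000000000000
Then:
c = 1.62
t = -0.16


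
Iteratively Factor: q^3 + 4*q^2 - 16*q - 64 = (q - 4)*(q^2 + 8*q + 16) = (q - 4)*(q + 4)*(q + 4)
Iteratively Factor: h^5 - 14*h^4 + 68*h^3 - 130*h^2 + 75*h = (h - 3)*(h^4 - 11*h^3 + 35*h^2 - 25*h) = h*(h - 3)*(h^3 - 11*h^2 + 35*h - 25) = h*(h - 3)*(h - 1)*(h^2 - 10*h + 25) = h*(h - 5)*(h - 3)*(h - 1)*(h - 5)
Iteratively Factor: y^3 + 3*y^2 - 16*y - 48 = (y + 4)*(y^2 - y - 12) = (y + 3)*(y + 4)*(y - 4)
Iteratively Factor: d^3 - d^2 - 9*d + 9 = (d + 3)*(d^2 - 4*d + 3) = (d - 1)*(d + 3)*(d - 3)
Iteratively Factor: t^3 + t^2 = (t)*(t^2 + t) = t^2*(t + 1)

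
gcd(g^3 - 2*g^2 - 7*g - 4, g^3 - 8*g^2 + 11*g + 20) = g^2 - 3*g - 4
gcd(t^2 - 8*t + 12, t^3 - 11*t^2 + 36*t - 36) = t^2 - 8*t + 12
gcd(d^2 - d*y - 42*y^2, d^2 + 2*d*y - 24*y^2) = d + 6*y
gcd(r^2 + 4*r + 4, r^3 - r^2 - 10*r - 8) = r + 2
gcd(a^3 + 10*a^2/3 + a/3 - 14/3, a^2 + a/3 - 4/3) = a - 1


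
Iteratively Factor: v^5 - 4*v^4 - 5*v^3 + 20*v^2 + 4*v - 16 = (v - 2)*(v^4 - 2*v^3 - 9*v^2 + 2*v + 8) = (v - 2)*(v + 2)*(v^3 - 4*v^2 - v + 4) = (v - 2)*(v + 1)*(v + 2)*(v^2 - 5*v + 4) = (v - 4)*(v - 2)*(v + 1)*(v + 2)*(v - 1)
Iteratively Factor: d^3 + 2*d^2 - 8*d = (d - 2)*(d^2 + 4*d) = d*(d - 2)*(d + 4)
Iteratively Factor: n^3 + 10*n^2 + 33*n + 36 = (n + 3)*(n^2 + 7*n + 12) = (n + 3)^2*(n + 4)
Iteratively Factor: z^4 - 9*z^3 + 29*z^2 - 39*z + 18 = (z - 2)*(z^3 - 7*z^2 + 15*z - 9) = (z - 2)*(z - 1)*(z^2 - 6*z + 9) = (z - 3)*(z - 2)*(z - 1)*(z - 3)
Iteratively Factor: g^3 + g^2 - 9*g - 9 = (g + 3)*(g^2 - 2*g - 3) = (g - 3)*(g + 3)*(g + 1)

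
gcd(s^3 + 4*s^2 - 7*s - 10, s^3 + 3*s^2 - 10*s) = s^2 + 3*s - 10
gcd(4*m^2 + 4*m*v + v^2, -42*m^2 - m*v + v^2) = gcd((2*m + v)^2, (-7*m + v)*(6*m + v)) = 1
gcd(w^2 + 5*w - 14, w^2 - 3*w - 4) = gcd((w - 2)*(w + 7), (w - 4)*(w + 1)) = 1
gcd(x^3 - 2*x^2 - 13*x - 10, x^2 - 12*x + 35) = x - 5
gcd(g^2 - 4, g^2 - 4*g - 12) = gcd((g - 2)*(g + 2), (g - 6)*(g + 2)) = g + 2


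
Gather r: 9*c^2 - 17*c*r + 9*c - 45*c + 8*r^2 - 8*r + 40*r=9*c^2 - 36*c + 8*r^2 + r*(32 - 17*c)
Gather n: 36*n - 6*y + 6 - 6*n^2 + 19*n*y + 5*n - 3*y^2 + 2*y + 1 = -6*n^2 + n*(19*y + 41) - 3*y^2 - 4*y + 7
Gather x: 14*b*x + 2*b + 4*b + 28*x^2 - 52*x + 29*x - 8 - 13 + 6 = 6*b + 28*x^2 + x*(14*b - 23) - 15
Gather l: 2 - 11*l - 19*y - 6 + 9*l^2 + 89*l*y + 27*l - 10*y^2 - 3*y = 9*l^2 + l*(89*y + 16) - 10*y^2 - 22*y - 4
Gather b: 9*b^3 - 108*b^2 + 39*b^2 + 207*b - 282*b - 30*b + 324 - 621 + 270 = 9*b^3 - 69*b^2 - 105*b - 27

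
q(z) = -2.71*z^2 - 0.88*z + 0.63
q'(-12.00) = 64.16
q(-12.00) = -379.05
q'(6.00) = -33.40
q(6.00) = -102.21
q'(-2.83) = 14.46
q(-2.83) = -18.58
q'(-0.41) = 1.34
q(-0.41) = 0.54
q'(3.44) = -19.52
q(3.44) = -34.47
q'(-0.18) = 0.10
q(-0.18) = 0.70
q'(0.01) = -0.93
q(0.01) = 0.62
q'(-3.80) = 19.72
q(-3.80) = -35.16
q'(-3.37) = 17.39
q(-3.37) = -27.18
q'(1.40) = -8.47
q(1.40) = -5.91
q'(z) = -5.42*z - 0.88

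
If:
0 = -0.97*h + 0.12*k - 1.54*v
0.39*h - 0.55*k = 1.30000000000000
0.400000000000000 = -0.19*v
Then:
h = 3.34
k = 0.01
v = -2.11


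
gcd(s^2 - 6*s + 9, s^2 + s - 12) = s - 3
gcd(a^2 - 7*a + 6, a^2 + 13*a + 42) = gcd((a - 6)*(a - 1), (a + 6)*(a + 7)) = 1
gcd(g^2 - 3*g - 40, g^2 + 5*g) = g + 5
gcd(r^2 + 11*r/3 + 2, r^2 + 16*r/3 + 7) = r + 3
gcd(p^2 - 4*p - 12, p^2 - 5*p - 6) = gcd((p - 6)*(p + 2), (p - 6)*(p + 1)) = p - 6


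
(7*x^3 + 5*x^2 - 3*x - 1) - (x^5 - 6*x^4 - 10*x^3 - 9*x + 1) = -x^5 + 6*x^4 + 17*x^3 + 5*x^2 + 6*x - 2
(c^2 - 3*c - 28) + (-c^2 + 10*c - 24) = 7*c - 52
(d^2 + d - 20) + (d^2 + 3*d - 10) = 2*d^2 + 4*d - 30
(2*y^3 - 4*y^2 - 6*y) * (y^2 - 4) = 2*y^5 - 4*y^4 - 14*y^3 + 16*y^2 + 24*y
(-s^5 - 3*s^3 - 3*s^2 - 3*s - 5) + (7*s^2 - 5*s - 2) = -s^5 - 3*s^3 + 4*s^2 - 8*s - 7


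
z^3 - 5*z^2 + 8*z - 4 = (z - 2)^2*(z - 1)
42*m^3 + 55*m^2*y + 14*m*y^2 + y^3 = (m + y)*(6*m + y)*(7*m + y)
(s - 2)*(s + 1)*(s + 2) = s^3 + s^2 - 4*s - 4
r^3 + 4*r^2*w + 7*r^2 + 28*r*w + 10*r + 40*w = (r + 2)*(r + 5)*(r + 4*w)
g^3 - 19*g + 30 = (g - 3)*(g - 2)*(g + 5)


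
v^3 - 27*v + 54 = (v - 3)^2*(v + 6)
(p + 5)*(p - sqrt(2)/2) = p^2 - sqrt(2)*p/2 + 5*p - 5*sqrt(2)/2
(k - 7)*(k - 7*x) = k^2 - 7*k*x - 7*k + 49*x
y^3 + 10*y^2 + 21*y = y*(y + 3)*(y + 7)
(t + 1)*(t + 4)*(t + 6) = t^3 + 11*t^2 + 34*t + 24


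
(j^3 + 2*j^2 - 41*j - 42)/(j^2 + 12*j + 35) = (j^2 - 5*j - 6)/(j + 5)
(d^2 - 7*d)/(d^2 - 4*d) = (d - 7)/(d - 4)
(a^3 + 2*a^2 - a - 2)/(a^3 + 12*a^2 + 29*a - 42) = (a^2 + 3*a + 2)/(a^2 + 13*a + 42)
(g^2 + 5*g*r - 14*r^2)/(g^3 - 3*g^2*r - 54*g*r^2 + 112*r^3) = 1/(g - 8*r)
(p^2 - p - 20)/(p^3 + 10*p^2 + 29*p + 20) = (p - 5)/(p^2 + 6*p + 5)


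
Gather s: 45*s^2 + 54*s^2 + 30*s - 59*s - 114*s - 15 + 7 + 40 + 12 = 99*s^2 - 143*s + 44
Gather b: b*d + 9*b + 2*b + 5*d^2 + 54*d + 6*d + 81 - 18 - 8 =b*(d + 11) + 5*d^2 + 60*d + 55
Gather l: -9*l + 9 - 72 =-9*l - 63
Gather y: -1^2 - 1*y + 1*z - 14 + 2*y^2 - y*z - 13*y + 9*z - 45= 2*y^2 + y*(-z - 14) + 10*z - 60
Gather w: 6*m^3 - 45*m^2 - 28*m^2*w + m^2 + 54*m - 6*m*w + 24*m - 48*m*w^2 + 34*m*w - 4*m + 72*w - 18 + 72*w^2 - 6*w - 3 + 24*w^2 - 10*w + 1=6*m^3 - 44*m^2 + 74*m + w^2*(96 - 48*m) + w*(-28*m^2 + 28*m + 56) - 20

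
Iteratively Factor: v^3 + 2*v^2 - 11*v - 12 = (v + 4)*(v^2 - 2*v - 3) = (v + 1)*(v + 4)*(v - 3)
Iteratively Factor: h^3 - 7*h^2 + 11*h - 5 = (h - 1)*(h^2 - 6*h + 5) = (h - 1)^2*(h - 5)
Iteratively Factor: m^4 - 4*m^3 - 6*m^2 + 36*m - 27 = (m - 3)*(m^3 - m^2 - 9*m + 9) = (m - 3)^2*(m^2 + 2*m - 3) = (m - 3)^2*(m + 3)*(m - 1)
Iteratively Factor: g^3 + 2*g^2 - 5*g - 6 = (g + 1)*(g^2 + g - 6) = (g + 1)*(g + 3)*(g - 2)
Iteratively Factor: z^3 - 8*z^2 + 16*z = (z - 4)*(z^2 - 4*z) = (z - 4)^2*(z)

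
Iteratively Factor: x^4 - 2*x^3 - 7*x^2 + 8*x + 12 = (x - 2)*(x^3 - 7*x - 6) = (x - 3)*(x - 2)*(x^2 + 3*x + 2) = (x - 3)*(x - 2)*(x + 2)*(x + 1)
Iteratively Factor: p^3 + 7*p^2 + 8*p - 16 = (p + 4)*(p^2 + 3*p - 4) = (p + 4)^2*(p - 1)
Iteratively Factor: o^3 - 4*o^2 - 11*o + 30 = (o + 3)*(o^2 - 7*o + 10) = (o - 5)*(o + 3)*(o - 2)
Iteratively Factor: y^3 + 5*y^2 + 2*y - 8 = (y - 1)*(y^2 + 6*y + 8) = (y - 1)*(y + 4)*(y + 2)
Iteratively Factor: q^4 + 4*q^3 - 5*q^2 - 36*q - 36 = (q - 3)*(q^3 + 7*q^2 + 16*q + 12) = (q - 3)*(q + 3)*(q^2 + 4*q + 4) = (q - 3)*(q + 2)*(q + 3)*(q + 2)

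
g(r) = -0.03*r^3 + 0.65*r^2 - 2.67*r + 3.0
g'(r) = -0.09*r^2 + 1.3*r - 2.67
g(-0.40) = 4.17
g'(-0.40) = -3.20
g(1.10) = 0.81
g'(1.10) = -1.35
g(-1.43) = 8.24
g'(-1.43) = -4.71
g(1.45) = 0.40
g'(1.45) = -0.97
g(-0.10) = 3.27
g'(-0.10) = -2.80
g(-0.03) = 3.08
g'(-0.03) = -2.71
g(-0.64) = 4.98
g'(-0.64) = -3.54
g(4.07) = 0.88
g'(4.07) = 1.13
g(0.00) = 3.00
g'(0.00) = -2.67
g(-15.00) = 290.55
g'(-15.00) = -42.42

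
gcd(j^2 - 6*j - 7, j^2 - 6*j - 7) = j^2 - 6*j - 7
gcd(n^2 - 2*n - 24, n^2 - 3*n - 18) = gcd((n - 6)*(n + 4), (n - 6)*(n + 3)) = n - 6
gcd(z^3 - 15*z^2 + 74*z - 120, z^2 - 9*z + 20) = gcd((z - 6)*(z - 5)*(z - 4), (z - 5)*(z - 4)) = z^2 - 9*z + 20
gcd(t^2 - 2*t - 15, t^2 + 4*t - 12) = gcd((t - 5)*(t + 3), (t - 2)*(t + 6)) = 1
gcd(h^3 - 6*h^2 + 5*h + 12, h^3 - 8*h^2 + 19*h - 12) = h^2 - 7*h + 12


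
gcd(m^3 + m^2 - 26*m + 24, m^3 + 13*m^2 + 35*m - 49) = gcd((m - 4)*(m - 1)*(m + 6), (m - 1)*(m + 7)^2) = m - 1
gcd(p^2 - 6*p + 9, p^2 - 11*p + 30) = 1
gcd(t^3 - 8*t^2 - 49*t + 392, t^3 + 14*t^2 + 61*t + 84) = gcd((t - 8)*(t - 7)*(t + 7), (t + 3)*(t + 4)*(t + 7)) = t + 7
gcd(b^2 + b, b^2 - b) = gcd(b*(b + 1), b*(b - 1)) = b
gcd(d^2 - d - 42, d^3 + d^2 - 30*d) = d + 6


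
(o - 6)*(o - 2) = o^2 - 8*o + 12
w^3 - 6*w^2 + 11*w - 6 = (w - 3)*(w - 2)*(w - 1)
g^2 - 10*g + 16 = (g - 8)*(g - 2)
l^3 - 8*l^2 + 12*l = l*(l - 6)*(l - 2)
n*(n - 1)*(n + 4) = n^3 + 3*n^2 - 4*n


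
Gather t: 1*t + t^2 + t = t^2 + 2*t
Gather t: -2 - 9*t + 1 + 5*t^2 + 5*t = 5*t^2 - 4*t - 1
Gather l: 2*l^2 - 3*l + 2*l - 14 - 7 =2*l^2 - l - 21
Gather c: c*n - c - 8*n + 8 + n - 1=c*(n - 1) - 7*n + 7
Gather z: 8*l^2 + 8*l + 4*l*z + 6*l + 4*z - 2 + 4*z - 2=8*l^2 + 14*l + z*(4*l + 8) - 4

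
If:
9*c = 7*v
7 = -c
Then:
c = -7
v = -9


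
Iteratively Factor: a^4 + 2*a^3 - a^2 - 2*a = (a - 1)*(a^3 + 3*a^2 + 2*a) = a*(a - 1)*(a^2 + 3*a + 2) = a*(a - 1)*(a + 1)*(a + 2)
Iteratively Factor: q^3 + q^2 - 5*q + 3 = (q - 1)*(q^2 + 2*q - 3) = (q - 1)*(q + 3)*(q - 1)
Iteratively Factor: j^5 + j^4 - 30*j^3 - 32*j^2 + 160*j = (j - 2)*(j^4 + 3*j^3 - 24*j^2 - 80*j) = (j - 2)*(j + 4)*(j^3 - j^2 - 20*j) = j*(j - 2)*(j + 4)*(j^2 - j - 20) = j*(j - 2)*(j + 4)^2*(j - 5)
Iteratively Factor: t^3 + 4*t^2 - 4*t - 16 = (t + 4)*(t^2 - 4) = (t + 2)*(t + 4)*(t - 2)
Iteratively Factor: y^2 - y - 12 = (y - 4)*(y + 3)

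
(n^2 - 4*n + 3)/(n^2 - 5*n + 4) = (n - 3)/(n - 4)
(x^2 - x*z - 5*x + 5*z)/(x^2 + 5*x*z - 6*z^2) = (x - 5)/(x + 6*z)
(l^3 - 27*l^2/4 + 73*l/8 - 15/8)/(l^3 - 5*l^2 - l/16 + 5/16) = 2*(2*l - 3)/(4*l + 1)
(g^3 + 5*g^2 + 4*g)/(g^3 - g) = (g + 4)/(g - 1)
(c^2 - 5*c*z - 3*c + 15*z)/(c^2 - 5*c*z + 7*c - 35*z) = (c - 3)/(c + 7)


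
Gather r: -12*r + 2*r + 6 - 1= 5 - 10*r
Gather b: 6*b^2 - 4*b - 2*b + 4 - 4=6*b^2 - 6*b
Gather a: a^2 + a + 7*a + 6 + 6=a^2 + 8*a + 12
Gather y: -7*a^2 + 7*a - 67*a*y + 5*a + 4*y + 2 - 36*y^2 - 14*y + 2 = -7*a^2 + 12*a - 36*y^2 + y*(-67*a - 10) + 4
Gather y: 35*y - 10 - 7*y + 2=28*y - 8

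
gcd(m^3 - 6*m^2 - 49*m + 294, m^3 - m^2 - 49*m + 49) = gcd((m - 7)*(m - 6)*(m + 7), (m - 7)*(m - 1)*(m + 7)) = m^2 - 49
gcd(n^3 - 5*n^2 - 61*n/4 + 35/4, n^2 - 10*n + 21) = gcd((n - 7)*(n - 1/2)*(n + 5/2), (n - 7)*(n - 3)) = n - 7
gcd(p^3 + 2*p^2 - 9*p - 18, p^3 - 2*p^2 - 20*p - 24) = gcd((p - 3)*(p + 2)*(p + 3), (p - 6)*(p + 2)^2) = p + 2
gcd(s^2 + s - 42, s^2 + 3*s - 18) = 1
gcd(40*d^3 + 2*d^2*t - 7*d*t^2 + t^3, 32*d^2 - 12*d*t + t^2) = -4*d + t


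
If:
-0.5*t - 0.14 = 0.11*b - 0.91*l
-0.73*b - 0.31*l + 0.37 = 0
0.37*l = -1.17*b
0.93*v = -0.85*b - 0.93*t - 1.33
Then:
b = -1.48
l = 4.67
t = 8.55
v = -8.63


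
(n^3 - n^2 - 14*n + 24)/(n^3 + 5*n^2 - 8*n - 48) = (n - 2)/(n + 4)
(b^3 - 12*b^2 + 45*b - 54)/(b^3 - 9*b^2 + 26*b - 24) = (b^2 - 9*b + 18)/(b^2 - 6*b + 8)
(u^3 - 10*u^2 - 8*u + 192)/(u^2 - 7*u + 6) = (u^2 - 4*u - 32)/(u - 1)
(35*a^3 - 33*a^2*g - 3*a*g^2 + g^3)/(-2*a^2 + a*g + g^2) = (-35*a^2 - 2*a*g + g^2)/(2*a + g)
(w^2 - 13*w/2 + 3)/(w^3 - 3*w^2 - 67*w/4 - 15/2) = 2*(2*w - 1)/(4*w^2 + 12*w + 5)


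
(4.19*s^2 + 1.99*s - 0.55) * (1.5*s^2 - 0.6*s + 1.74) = 6.285*s^4 + 0.471*s^3 + 5.2716*s^2 + 3.7926*s - 0.957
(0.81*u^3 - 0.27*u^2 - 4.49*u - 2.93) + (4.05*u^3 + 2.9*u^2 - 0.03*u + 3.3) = 4.86*u^3 + 2.63*u^2 - 4.52*u + 0.37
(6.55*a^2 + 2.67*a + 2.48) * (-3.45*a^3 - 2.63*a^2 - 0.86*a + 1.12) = -22.5975*a^5 - 26.438*a^4 - 21.2111*a^3 - 1.4826*a^2 + 0.8576*a + 2.7776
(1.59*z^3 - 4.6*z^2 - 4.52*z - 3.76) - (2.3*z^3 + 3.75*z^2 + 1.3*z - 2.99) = -0.71*z^3 - 8.35*z^2 - 5.82*z - 0.77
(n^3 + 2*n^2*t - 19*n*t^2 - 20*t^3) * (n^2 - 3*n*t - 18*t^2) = n^5 - n^4*t - 43*n^3*t^2 + n^2*t^3 + 402*n*t^4 + 360*t^5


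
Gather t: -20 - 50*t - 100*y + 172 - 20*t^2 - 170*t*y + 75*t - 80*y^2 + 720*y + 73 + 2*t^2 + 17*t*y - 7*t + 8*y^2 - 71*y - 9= -18*t^2 + t*(18 - 153*y) - 72*y^2 + 549*y + 216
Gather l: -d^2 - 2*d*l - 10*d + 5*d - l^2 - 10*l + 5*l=-d^2 - 5*d - l^2 + l*(-2*d - 5)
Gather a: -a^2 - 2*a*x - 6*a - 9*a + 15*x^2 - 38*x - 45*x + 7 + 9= -a^2 + a*(-2*x - 15) + 15*x^2 - 83*x + 16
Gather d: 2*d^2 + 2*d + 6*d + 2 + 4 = 2*d^2 + 8*d + 6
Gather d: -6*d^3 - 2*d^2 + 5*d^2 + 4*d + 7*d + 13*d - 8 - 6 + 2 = -6*d^3 + 3*d^2 + 24*d - 12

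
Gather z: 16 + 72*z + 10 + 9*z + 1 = 81*z + 27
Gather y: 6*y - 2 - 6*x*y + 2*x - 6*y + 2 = -6*x*y + 2*x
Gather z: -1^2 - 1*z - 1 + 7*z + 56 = 6*z + 54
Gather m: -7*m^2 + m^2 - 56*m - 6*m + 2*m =-6*m^2 - 60*m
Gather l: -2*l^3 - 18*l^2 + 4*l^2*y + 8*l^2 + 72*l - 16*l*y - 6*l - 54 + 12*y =-2*l^3 + l^2*(4*y - 10) + l*(66 - 16*y) + 12*y - 54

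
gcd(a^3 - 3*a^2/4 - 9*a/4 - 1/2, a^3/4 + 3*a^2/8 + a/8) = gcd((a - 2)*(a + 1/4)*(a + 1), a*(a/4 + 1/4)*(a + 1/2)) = a + 1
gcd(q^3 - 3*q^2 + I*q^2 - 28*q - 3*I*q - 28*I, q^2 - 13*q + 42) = q - 7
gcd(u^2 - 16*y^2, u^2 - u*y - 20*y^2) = u + 4*y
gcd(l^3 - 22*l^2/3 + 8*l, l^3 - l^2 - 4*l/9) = l^2 - 4*l/3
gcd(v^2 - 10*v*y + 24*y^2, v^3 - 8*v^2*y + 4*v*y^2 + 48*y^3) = v^2 - 10*v*y + 24*y^2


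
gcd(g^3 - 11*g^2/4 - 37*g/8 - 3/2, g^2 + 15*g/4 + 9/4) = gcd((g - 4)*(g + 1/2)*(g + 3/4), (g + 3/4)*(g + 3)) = g + 3/4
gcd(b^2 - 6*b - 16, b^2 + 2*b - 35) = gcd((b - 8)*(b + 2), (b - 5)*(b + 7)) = 1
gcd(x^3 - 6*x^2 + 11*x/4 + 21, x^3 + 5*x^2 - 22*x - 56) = x - 4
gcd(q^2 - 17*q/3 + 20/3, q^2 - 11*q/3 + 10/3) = q - 5/3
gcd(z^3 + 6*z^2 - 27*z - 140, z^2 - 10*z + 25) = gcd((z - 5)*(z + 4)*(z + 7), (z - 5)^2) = z - 5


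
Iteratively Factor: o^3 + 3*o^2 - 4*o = (o)*(o^2 + 3*o - 4) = o*(o + 4)*(o - 1)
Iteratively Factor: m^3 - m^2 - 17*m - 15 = (m - 5)*(m^2 + 4*m + 3) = (m - 5)*(m + 3)*(m + 1)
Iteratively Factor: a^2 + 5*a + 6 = (a + 3)*(a + 2)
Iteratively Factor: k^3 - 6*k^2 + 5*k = (k - 5)*(k^2 - k) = (k - 5)*(k - 1)*(k)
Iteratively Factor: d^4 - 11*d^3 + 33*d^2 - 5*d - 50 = (d + 1)*(d^3 - 12*d^2 + 45*d - 50) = (d - 5)*(d + 1)*(d^2 - 7*d + 10) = (d - 5)*(d - 2)*(d + 1)*(d - 5)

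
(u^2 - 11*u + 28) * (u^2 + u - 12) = u^4 - 10*u^3 + 5*u^2 + 160*u - 336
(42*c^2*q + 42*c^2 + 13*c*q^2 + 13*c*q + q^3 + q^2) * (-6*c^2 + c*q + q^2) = -252*c^4*q - 252*c^4 - 36*c^3*q^2 - 36*c^3*q + 49*c^2*q^3 + 49*c^2*q^2 + 14*c*q^4 + 14*c*q^3 + q^5 + q^4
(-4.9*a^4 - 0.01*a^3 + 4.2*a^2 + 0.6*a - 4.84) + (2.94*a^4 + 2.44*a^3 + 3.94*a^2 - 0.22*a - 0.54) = -1.96*a^4 + 2.43*a^3 + 8.14*a^2 + 0.38*a - 5.38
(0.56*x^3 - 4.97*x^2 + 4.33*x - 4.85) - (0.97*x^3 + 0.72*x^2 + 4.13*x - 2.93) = -0.41*x^3 - 5.69*x^2 + 0.2*x - 1.92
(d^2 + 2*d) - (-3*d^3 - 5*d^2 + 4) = 3*d^3 + 6*d^2 + 2*d - 4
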